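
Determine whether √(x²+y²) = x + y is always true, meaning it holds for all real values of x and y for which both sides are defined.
No, this is NOT an identity.

Claim: √(x²+y²) = x + y.
Test a specific point where both sides are defined: x = 5, y = -1.
LHS = √(x²+y²) ≈ 5.0990
RHS = x + y ≈ 4.0000
Since 5.0990 ≠ 4.0000, the equation fails at this point, so it cannot hold for all real values of x and y for which both sides are defined.
(x+y)² = x² + 2xy + y², not x² + y², so the square root does not split this way.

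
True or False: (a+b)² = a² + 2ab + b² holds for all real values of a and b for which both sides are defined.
Claim: (a+b)² = a² + 2ab + b².
Reasoning: Expand: (a+b)² = (a+b)(a+b) = a·a + a·b + b·a + b·b = a² + 2ab + b².
So the two sides agree for all real values of a and b for which both sides are defined.

Conclusion: True.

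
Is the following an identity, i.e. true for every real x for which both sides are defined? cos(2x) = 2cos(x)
Claim: cos(2x) = 2cos(x).
Test a specific point where both sides are defined: x = 3π/4.
LHS = cos(2x) ≈ 0.0000
RHS = 2cos(x) ≈ -1.4142
Since 0.0000 ≠ -1.4142, the equation fails at this point, so it cannot hold for every real x for which both sides are defined.
The correct double-angle formula is cos(2x) = cos²x - sin²x.

Conclusion: No, this is NOT an identity.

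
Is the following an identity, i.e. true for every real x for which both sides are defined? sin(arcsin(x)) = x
Yes, this is an identity.

Claim: sin(arcsin(x)) = x.
Reasoning: For -1 ≤ x ≤ 1 (where arcsin is defined), arcsin(x) is by definition an angle whose sine equals x. Taking the sine of that angle returns x. (Note the other order, arcsin(sin x) = x, is NOT an identity.)
So the two sides agree for every real x for which both sides are defined.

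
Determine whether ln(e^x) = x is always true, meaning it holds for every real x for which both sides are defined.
Claim: ln(e^x) = x.
Reasoning: ln is the inverse of the exponential: ln(e^x) asks for the exponent p with e^p = e^x, and since e^p is one-to-one that exponent is p = x.
So the two sides agree for every real x for which both sides are defined.

Conclusion: Yes, this is an identity.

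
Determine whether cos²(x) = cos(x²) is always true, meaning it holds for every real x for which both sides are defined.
Claim: cos²(x) = cos(x²).
Test a specific point where both sides are defined: x = -π/6.
LHS = cos²(x) ≈ 0.7500
RHS = cos(x²) ≈ 0.9627
Since 0.7500 ≠ 0.9627, the equation fails at this point, so it cannot hold for every real x for which both sides are defined.
cos²(x) means (cos x)², squaring the output; cos(x²) squares the input. These are different functions.

Conclusion: No, this is NOT an identity.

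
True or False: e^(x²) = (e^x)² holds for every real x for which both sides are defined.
Claim: e^(x²) = (e^x)².
Test a specific point where both sides are defined: x = 3.
LHS = e^(x²) ≈ 8103.0839
RHS = (e^x)² ≈ 403.4288
Since 8103.0839 ≠ 403.4288, the equation fails at this point, so it cannot hold for every real x for which both sides are defined.
(e^x)² = e^(2x), and 2x ≠ x² in general.

Conclusion: False.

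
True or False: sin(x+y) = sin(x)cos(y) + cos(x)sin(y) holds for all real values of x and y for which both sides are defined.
Claim: sin(x+y) = sin(x)cos(y) + cos(x)sin(y).
Reasoning: By Euler's formula e^(i(x+y)) = e^(ix)·e^(iy) = (cos x + i·sin x)(cos y + i·sin y). The imaginary part of the left side is sin(x+y); the imaginary part of the product is sin(x)cos(y) + cos(x)sin(y).
So the two sides agree for all real values of x and y for which both sides are defined.

Conclusion: True.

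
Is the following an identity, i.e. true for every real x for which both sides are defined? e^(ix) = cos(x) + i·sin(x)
Yes, this is an identity.

Claim: e^(ix) = cos(x) + i·sin(x).
Reasoning: Euler's formula. Expand e^(ix) = Σ (ix)^k / k!. Since i² = -1, the even-k terms are Σ (-1)^m x^(2m)/(2m)! = cos(x) and the odd-k terms are i · Σ (-1)^m x^(2m+1)/(2m+1)! = i·sin(x).
So the two sides agree for every real x for which both sides are defined.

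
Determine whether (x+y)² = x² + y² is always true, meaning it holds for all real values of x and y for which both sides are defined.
No, this is NOT an identity.

Claim: (x+y)² = x² + y².
Test a specific point where both sides are defined: x = -1, y = 1/2.
LHS = (x+y)² ≈ 0.2500
RHS = x² + y² ≈ 1.2500
Since 0.2500 ≠ 1.2500, the equation fails at this point, so it cannot hold for all real values of x and y for which both sides are defined.
The correct expansion is (x+y)² = x² + 2xy + y²; the cross term 2xy is missing.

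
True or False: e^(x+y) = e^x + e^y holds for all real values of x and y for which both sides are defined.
False.

Claim: e^(x+y) = e^x + e^y.
Test a specific point where both sides are defined: x = 5, y = -3.
LHS = e^(x+y) ≈ 7.3891
RHS = e^x + e^y ≈ 148.4629
Since 7.3891 ≠ 148.4629, the equation fails at this point, so it cannot hold for all real values of x and y for which both sides are defined.
The correct rule is e^(x+y) = e^x · e^y (a product, not a sum).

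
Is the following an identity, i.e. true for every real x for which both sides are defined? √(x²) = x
No, this is NOT an identity.

Claim: √(x²) = x.
Test a specific point where both sides are defined: x = -1.
LHS = √(x²) ≈ 1.0000
RHS = x ≈ -1.0000
Since 1.0000 ≠ -1.0000, the equation fails at this point, so it cannot hold for every real x for which both sides are defined.
√(x²) = |x|, which differs from x whenever x < 0 (both sides are defined for every real x).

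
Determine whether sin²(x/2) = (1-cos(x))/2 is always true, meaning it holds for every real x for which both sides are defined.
Yes, this is an identity.

Claim: sin²(x/2) = (1-cos(x))/2.
Reasoning: Use cos(2θ) = 1 - 2sin²θ with θ = x/2: cos(x) = 1 - 2sin²(x/2). Solving for sin²(x/2) gives (1 - cos(x))/2.
So the two sides agree for every real x for which both sides are defined.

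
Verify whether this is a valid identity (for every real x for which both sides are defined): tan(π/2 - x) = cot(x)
Claim: tan(π/2 - x) = cot(x).
Reasoning: tan(π/2 - x) = sin(π/2 - x)/cos(π/2 - x) = cos(x)/sin(x) = cot(x), using the cofunction identities sin(π/2 - x) = cos(x) and cos(π/2 - x) = sin(x).
So the two sides agree for every real x for which both sides are defined.

Conclusion: Yes, this is an identity.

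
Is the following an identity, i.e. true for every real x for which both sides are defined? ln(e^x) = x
Claim: ln(e^x) = x.
Reasoning: ln is the inverse of the exponential: ln(e^x) asks for the exponent p with e^p = e^x, and since e^p is one-to-one that exponent is p = x.
So the two sides agree for every real x for which both sides are defined.

Conclusion: Yes, this is an identity.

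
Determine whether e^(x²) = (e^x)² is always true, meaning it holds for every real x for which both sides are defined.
No, this is NOT an identity.

Claim: e^(x²) = (e^x)².
Test a specific point where both sides are defined: x = -3.
LHS = e^(x²) ≈ 8103.0839
RHS = (e^x)² ≈ 0.0025
Since 8103.0839 ≠ 0.0025, the equation fails at this point, so it cannot hold for every real x for which both sides are defined.
(e^x)² = e^(2x), and 2x ≠ x² in general.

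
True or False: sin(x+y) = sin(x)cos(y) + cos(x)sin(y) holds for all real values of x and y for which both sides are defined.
Claim: sin(x+y) = sin(x)cos(y) + cos(x)sin(y).
Reasoning: By Euler's formula e^(i(x+y)) = e^(ix)·e^(iy) = (cos x + i·sin x)(cos y + i·sin y). The imaginary part of the left side is sin(x+y); the imaginary part of the product is sin(x)cos(y) + cos(x)sin(y).
So the two sides agree for all real values of x and y for which both sides are defined.

Conclusion: True.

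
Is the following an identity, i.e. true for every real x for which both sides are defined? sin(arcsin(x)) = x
Claim: sin(arcsin(x)) = x.
Reasoning: For -1 ≤ x ≤ 1 (where arcsin is defined), arcsin(x) is by definition an angle whose sine equals x. Taking the sine of that angle returns x. (Note the other order, arcsin(sin x) = x, is NOT an identity.)
So the two sides agree for every real x for which both sides are defined.

Conclusion: Yes, this is an identity.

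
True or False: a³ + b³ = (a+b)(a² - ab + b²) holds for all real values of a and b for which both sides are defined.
True.

Claim: a³ + b³ = (a+b)(a² - ab + b²).
Reasoning: Expand the right side: (a+b)(a² - ab + b²) = a³ - a²b + ab² + a²b - ab² + b³ = a³ + b³ (the middle terms cancel in pairs).
So the two sides agree for all real values of a and b for which both sides are defined.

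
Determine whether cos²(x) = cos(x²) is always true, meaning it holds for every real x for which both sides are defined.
No, this is NOT an identity.

Claim: cos²(x) = cos(x²).
Test a specific point where both sides are defined: x = -π/3.
LHS = cos²(x) ≈ 0.2500
RHS = cos(x²) ≈ 0.4566
Since 0.2500 ≠ 0.4566, the equation fails at this point, so it cannot hold for every real x for which both sides are defined.
cos²(x) means (cos x)², squaring the output; cos(x²) squares the input. These are different functions.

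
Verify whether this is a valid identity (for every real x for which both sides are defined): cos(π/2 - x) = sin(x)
Yes, this is an identity.

Claim: cos(π/2 - x) = sin(x).
Reasoning: Use cos(u - v) = cos(u)cos(v) + sin(u)sin(v) with u = π/2, v = x: cos(π/2)cos(x) + sin(π/2)sin(x) = 0·cos(x) + 1·sin(x) = sin(x).
So the two sides agree for every real x for which both sides are defined.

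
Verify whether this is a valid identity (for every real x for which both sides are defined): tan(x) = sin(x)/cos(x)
Yes, this is an identity.

Claim: tan(x) = sin(x)/cos(x).
Reasoning: For an angle x whose terminal point on the unit circle is (cos x, sin x), tan(x) is defined as the ratio (second coordinate)/(first coordinate) = sin(x)/cos(x), wherever cos(x) ≠ 0.
So the two sides agree for every real x for which both sides are defined.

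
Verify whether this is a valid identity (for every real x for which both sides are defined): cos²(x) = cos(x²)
Claim: cos²(x) = cos(x²).
Test a specific point where both sides are defined: x = -π/4.
LHS = cos²(x) ≈ 0.5000
RHS = cos(x²) ≈ 0.8157
Since 0.5000 ≠ 0.8157, the equation fails at this point, so it cannot hold for every real x for which both sides are defined.
cos²(x) means (cos x)², squaring the output; cos(x²) squares the input. These are different functions.

Conclusion: No, this is NOT an identity.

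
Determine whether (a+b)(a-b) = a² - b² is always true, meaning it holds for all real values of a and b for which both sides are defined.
Claim: (a+b)(a-b) = a² - b².
Reasoning: Expand: (a+b)(a-b) = a² - ab + ba - b² = a² - b² (the cross terms cancel).
So the two sides agree for all real values of a and b for which both sides are defined.

Conclusion: Yes, this is an identity.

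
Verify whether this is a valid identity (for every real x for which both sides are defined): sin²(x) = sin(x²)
Claim: sin²(x) = sin(x²).
Test a specific point where both sides are defined: x = -π/3.
LHS = sin²(x) ≈ 0.7500
RHS = sin(x²) ≈ 0.8897
Since 0.7500 ≠ 0.8897, the equation fails at this point, so it cannot hold for every real x for which both sides are defined.
sin²(x) means (sin x)², squaring the output; sin(x²) squares the input. These are different functions.

Conclusion: No, this is NOT an identity.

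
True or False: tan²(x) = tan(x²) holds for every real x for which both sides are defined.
False.

Claim: tan²(x) = tan(x²).
Test a specific point where both sides are defined: x = -π/6.
LHS = tan²(x) ≈ 0.3333
RHS = tan(x²) ≈ 0.2812
Since 0.3333 ≠ 0.2812, the equation fails at this point, so it cannot hold for every real x for which both sides are defined.
tan²(x) means (tan x)², squaring the output; tan(x²) squares the input. These are different functions.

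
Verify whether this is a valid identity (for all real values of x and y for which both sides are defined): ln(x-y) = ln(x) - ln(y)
No, this is NOT an identity.

Claim: ln(x-y) = ln(x) - ln(y).
Test a specific point where both sides are defined: x = 4, y = 3/2.
LHS = ln(x-y) ≈ 0.9163
RHS = ln(x) - ln(y) ≈ 0.9808
Since 0.9163 ≠ 0.9808, the equation fails at this point, so it cannot hold for all real values of x and y for which both sides are defined.
ln(x) - ln(y) = ln(x/y), not ln(x-y).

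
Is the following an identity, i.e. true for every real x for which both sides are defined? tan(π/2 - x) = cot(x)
Claim: tan(π/2 - x) = cot(x).
Reasoning: tan(π/2 - x) = sin(π/2 - x)/cos(π/2 - x) = cos(x)/sin(x) = cot(x), using the cofunction identities sin(π/2 - x) = cos(x) and cos(π/2 - x) = sin(x).
So the two sides agree for every real x for which both sides are defined.

Conclusion: Yes, this is an identity.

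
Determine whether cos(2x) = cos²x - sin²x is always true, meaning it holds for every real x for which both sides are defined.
Claim: cos(2x) = cos²x - sin²x.
Reasoning: Put y = x in the addition formula cos(x+y) = cos(x)cos(y) - sin(x)sin(y): cos(2x) = cos²x - sin²x.
So the two sides agree for every real x for which both sides are defined.

Conclusion: Yes, this is an identity.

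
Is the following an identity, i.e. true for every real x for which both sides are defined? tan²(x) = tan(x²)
No, this is NOT an identity.

Claim: tan²(x) = tan(x²).
Test a specific point where both sides are defined: x = π/3.
LHS = tan²(x) ≈ 3.0000
RHS = tan(x²) ≈ 1.9485
Since 3.0000 ≠ 1.9485, the equation fails at this point, so it cannot hold for every real x for which both sides are defined.
tan²(x) means (tan x)², squaring the output; tan(x²) squares the input. These are different functions.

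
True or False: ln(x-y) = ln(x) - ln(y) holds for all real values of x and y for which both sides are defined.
Claim: ln(x-y) = ln(x) - ln(y).
Test a specific point where both sides are defined: x = 4, y = 3.
LHS = ln(x-y) ≈ 0.0000
RHS = ln(x) - ln(y) ≈ 0.2877
Since 0.0000 ≠ 0.2877, the equation fails at this point, so it cannot hold for all real values of x and y for which both sides are defined.
ln(x) - ln(y) = ln(x/y), not ln(x-y).

Conclusion: False.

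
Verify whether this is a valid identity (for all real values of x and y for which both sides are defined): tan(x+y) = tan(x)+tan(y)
No, this is NOT an identity.

Claim: tan(x+y) = tan(x)+tan(y).
Test a specific point where both sides are defined: x = π/3, y = -π/4.
LHS = tan(x+y) ≈ 0.2679
RHS = tan(x)+tan(y) ≈ 0.7321
Since 0.2679 ≠ 0.7321, the equation fails at this point, so it cannot hold for all real values of x and y for which both sides are defined.
The correct formula is tan(x+y) = (tan(x) + tan(y))/(1 - tan(x)tan(y)).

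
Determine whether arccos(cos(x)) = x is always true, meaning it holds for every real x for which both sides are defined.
No, this is NOT an identity.

Claim: arccos(cos(x)) = x.
Test a specific point where both sides are defined: x = -π/4.
LHS = arccos(cos(x)) ≈ 0.7854
RHS = x ≈ -0.7854
Since 0.7854 ≠ -0.7854, the equation fails at this point, so it cannot hold for every real x for which both sides are defined.
arccos only returns values in [0, π], so arccos(cos(x)) = x holds only for x in that interval, not for all real x.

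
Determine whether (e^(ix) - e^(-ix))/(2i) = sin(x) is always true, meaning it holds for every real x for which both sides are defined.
Yes, this is an identity.

Claim: (e^(ix) - e^(-ix))/(2i) = sin(x).
Reasoning: By Euler's formula e^(ix) = cos(x) + i·sin(x) and e^(-ix) = cos(x) - i·sin(x). Subtracting cancels the cosine terms: e^(ix) - e^(-ix) = 2i·sin(x); divide by 2i.
So the two sides agree for every real x for which both sides are defined.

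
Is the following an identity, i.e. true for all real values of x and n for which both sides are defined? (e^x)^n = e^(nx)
Claim: (e^x)^n = e^(nx).
Reasoning: e^x is a positive real number, and for a positive base B and real exponent n, B^n = e^(n·ln B). With B = e^x, ln B = x, so (e^x)^n = e^(n·x).
So the two sides agree for all real values of x and n for which both sides are defined.

Conclusion: Yes, this is an identity.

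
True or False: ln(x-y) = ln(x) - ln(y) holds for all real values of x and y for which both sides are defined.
False.

Claim: ln(x-y) = ln(x) - ln(y).
Test a specific point where both sides are defined: x = 4, y = 1/2.
LHS = ln(x-y) ≈ 1.2528
RHS = ln(x) - ln(y) ≈ 2.0794
Since 1.2528 ≠ 2.0794, the equation fails at this point, so it cannot hold for all real values of x and y for which both sides are defined.
ln(x) - ln(y) = ln(x/y), not ln(x-y).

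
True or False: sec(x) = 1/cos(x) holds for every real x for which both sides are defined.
True.

Claim: sec(x) = 1/cos(x).
Reasoning: sec(x) is by definition the reciprocal of cos(x), wherever cos(x) ≠ 0.
So the two sides agree for every real x for which both sides are defined.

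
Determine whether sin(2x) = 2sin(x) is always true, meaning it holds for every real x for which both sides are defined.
Claim: sin(2x) = 2sin(x).
Test a specific point where both sides are defined: x = π/2.
LHS = sin(2x) ≈ 0.0000
RHS = 2sin(x) ≈ 2.0000
Since 0.0000 ≠ 2.0000, the equation fails at this point, so it cannot hold for every real x for which both sides are defined.
The correct double-angle formula is sin(2x) = 2sin(x)cos(x).

Conclusion: No, this is NOT an identity.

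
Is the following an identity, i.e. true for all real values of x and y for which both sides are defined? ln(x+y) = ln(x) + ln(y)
Claim: ln(x+y) = ln(x) + ln(y).
Test a specific point where both sides are defined: x = 1/2, y = 3.
LHS = ln(x+y) ≈ 1.2528
RHS = ln(x) + ln(y) ≈ 0.4055
Since 1.2528 ≠ 0.4055, the equation fails at this point, so it cannot hold for all real values of x and y for which both sides are defined.
ln(x) + ln(y) = ln(xy), not ln(x+y).

Conclusion: No, this is NOT an identity.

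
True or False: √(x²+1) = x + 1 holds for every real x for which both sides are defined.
False.

Claim: √(x²+1) = x + 1.
Test a specific point where both sides are defined: x = 4.
LHS = √(x²+1) ≈ 4.1231
RHS = x + 1 ≈ 5.0000
Since 4.1231 ≠ 5.0000, the equation fails at this point, so it cannot hold for every real x for which both sides are defined.
(x+1)² = x² + 2x + 1 ≠ x² + 1 unless x = 0.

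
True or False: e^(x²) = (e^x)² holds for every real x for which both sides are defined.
False.

Claim: e^(x²) = (e^x)².
Test a specific point where both sides are defined: x = 3/2.
LHS = e^(x²) ≈ 9.4877
RHS = (e^x)² ≈ 20.0855
Since 9.4877 ≠ 20.0855, the equation fails at this point, so it cannot hold for every real x for which both sides are defined.
(e^x)² = e^(2x), and 2x ≠ x² in general.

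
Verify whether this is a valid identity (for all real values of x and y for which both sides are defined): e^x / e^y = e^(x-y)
Claim: e^x / e^y = e^(x-y).
Reasoning: 1/e^y = e^(-y), so e^x / e^y = e^x · e^(-y) = e^(x + (-y)) = e^(x-y) by the product rule for exponents.
So the two sides agree for all real values of x and y for which both sides are defined.

Conclusion: Yes, this is an identity.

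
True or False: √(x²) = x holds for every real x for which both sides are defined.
False.

Claim: √(x²) = x.
Test a specific point where both sides are defined: x = -1.
LHS = √(x²) ≈ 1.0000
RHS = x ≈ -1.0000
Since 1.0000 ≠ -1.0000, the equation fails at this point, so it cannot hold for every real x for which both sides are defined.
√(x²) = |x|, which differs from x whenever x < 0 (both sides are defined for every real x).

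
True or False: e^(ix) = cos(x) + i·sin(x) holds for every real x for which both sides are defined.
True.

Claim: e^(ix) = cos(x) + i·sin(x).
Reasoning: Euler's formula. Expand e^(ix) = Σ (ix)^k / k!. Since i² = -1, the even-k terms are Σ (-1)^m x^(2m)/(2m)! = cos(x) and the odd-k terms are i · Σ (-1)^m x^(2m+1)/(2m+1)! = i·sin(x).
So the two sides agree for every real x for which both sides are defined.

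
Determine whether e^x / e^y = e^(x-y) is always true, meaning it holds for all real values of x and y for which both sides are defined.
Yes, this is an identity.

Claim: e^x / e^y = e^(x-y).
Reasoning: 1/e^y = e^(-y), so e^x / e^y = e^x · e^(-y) = e^(x + (-y)) = e^(x-y) by the product rule for exponents.
So the two sides agree for all real values of x and y for which both sides are defined.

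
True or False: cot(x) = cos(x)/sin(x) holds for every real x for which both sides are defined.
True.

Claim: cot(x) = cos(x)/sin(x).
Reasoning: cot(x) is defined as 1/tan(x) = 1/(sin(x)/cos(x)) = cos(x)/sin(x), wherever sin(x) ≠ 0.
So the two sides agree for every real x for which both sides are defined.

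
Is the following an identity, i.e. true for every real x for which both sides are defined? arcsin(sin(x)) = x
No, this is NOT an identity.

Claim: arcsin(sin(x)) = x.
Test a specific point where both sides are defined: x = 3π/4.
LHS = arcsin(sin(x)) ≈ 0.7854
RHS = x ≈ 2.3562
Since 0.7854 ≠ 2.3562, the equation fails at this point, so it cannot hold for every real x for which both sides are defined.
arcsin only returns values in [-π/2, π/2], so arcsin(sin(x)) = x holds only for x in that interval, not for all real x.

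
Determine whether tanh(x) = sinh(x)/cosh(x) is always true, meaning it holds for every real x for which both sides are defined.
Yes, this is an identity.

Claim: tanh(x) = sinh(x)/cosh(x).
Reasoning: tanh(x) is defined as sinh(x)/cosh(x) = (e^x - e^-x)/(e^x + e^-x); cosh(x) ≥ 1 is never zero, so this holds for every real x.
So the two sides agree for every real x for which both sides are defined.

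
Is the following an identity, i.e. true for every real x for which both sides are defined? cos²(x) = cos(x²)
No, this is NOT an identity.

Claim: cos²(x) = cos(x²).
Test a specific point where both sides are defined: x = π/4.
LHS = cos²(x) ≈ 0.5000
RHS = cos(x²) ≈ 0.8157
Since 0.5000 ≠ 0.8157, the equation fails at this point, so it cannot hold for every real x for which both sides are defined.
cos²(x) means (cos x)², squaring the output; cos(x²) squares the input. These are different functions.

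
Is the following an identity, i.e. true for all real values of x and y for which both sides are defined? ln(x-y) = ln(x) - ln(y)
Claim: ln(x-y) = ln(x) - ln(y).
Test a specific point where both sides are defined: x = 2, y = 1.
LHS = ln(x-y) ≈ 0.0000
RHS = ln(x) - ln(y) ≈ 0.6931
Since 0.0000 ≠ 0.6931, the equation fails at this point, so it cannot hold for all real values of x and y for which both sides are defined.
ln(x) - ln(y) = ln(x/y), not ln(x-y).

Conclusion: No, this is NOT an identity.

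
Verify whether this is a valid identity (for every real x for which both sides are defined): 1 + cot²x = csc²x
Claim: 1 + cot²x = csc²x.
Reasoning: Start from sin²x + cos²x = 1 and divide every term by sin²x (allowed wherever cot x and csc x are defined): 1 + cot²x = 1/sin²x = csc²x.
So the two sides agree for every real x for which both sides are defined.

Conclusion: Yes, this is an identity.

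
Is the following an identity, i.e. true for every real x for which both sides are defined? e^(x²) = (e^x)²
Claim: e^(x²) = (e^x)².
Test a specific point where both sides are defined: x = 3/2.
LHS = e^(x²) ≈ 9.4877
RHS = (e^x)² ≈ 20.0855
Since 9.4877 ≠ 20.0855, the equation fails at this point, so it cannot hold for every real x for which both sides are defined.
(e^x)² = e^(2x), and 2x ≠ x² in general.

Conclusion: No, this is NOT an identity.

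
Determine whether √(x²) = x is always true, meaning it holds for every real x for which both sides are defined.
Claim: √(x²) = x.
Test a specific point where both sides are defined: x = -2.
LHS = √(x²) ≈ 2.0000
RHS = x ≈ -2.0000
Since 2.0000 ≠ -2.0000, the equation fails at this point, so it cannot hold for every real x for which both sides are defined.
√(x²) = |x|, which differs from x whenever x < 0 (both sides are defined for every real x).

Conclusion: No, this is NOT an identity.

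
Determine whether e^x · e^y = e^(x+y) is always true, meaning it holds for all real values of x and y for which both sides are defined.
Yes, this is an identity.

Claim: e^x · e^y = e^(x+y).
Reasoning: This is the law of exponents for a common base: multiplying powers adds exponents. E.g. from the series, (Σ x^j/j!)(Σ y^k/k!) = Σ_m (Σ_{j+k=m} x^j y^k/(j!k!)) = Σ_m (x+y)^m/m! by the binomial theorem.
So the two sides agree for all real values of x and y for which both sides are defined.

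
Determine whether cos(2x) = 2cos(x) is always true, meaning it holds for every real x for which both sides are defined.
Claim: cos(2x) = 2cos(x).
Test a specific point where both sides are defined: x = 2π/3.
LHS = cos(2x) ≈ -0.5000
RHS = 2cos(x) ≈ -1.0000
Since -0.5000 ≠ -1.0000, the equation fails at this point, so it cannot hold for every real x for which both sides are defined.
The correct double-angle formula is cos(2x) = cos²x - sin²x.

Conclusion: No, this is NOT an identity.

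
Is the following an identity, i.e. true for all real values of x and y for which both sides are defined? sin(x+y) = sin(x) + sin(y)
Claim: sin(x+y) = sin(x) + sin(y).
Test a specific point where both sides are defined: x = π/4, y = -π/3.
LHS = sin(x+y) ≈ -0.2588
RHS = sin(x) + sin(y) ≈ -0.1589
Since -0.2588 ≠ -0.1589, the equation fails at this point, so it cannot hold for all real values of x and y for which both sides are defined.
The correct expansion is sin(x+y) = sin(x)cos(y) + cos(x)sin(y); sine is not additive.

Conclusion: No, this is NOT an identity.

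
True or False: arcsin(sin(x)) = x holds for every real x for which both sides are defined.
Claim: arcsin(sin(x)) = x.
Test a specific point where both sides are defined: x = π.
LHS = arcsin(sin(x)) ≈ 0.0000
RHS = x ≈ 3.1416
Since 0.0000 ≠ 3.1416, the equation fails at this point, so it cannot hold for every real x for which both sides are defined.
arcsin only returns values in [-π/2, π/2], so arcsin(sin(x)) = x holds only for x in that interval, not for all real x.

Conclusion: False.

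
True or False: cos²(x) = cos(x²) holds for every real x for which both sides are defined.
False.

Claim: cos²(x) = cos(x²).
Test a specific point where both sides are defined: x = -π/6.
LHS = cos²(x) ≈ 0.7500
RHS = cos(x²) ≈ 0.9627
Since 0.7500 ≠ 0.9627, the equation fails at this point, so it cannot hold for every real x for which both sides are defined.
cos²(x) means (cos x)², squaring the output; cos(x²) squares the input. These are different functions.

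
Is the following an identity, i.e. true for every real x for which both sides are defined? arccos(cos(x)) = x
No, this is NOT an identity.

Claim: arccos(cos(x)) = x.
Test a specific point where both sides are defined: x = -π/3.
LHS = arccos(cos(x)) ≈ 1.0472
RHS = x ≈ -1.0472
Since 1.0472 ≠ -1.0472, the equation fails at this point, so it cannot hold for every real x for which both sides are defined.
arccos only returns values in [0, π], so arccos(cos(x)) = x holds only for x in that interval, not for all real x.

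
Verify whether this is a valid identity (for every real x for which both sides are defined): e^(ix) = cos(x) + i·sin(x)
Yes, this is an identity.

Claim: e^(ix) = cos(x) + i·sin(x).
Reasoning: Euler's formula. Expand e^(ix) = Σ (ix)^k / k!. Since i² = -1, the even-k terms are Σ (-1)^m x^(2m)/(2m)! = cos(x) and the odd-k terms are i · Σ (-1)^m x^(2m+1)/(2m+1)! = i·sin(x).
So the two sides agree for every real x for which both sides are defined.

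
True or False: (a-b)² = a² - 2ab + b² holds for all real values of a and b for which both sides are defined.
Claim: (a-b)² = a² - 2ab + b².
Reasoning: Expand: (a-b)² = (a-b)(a-b) = a·a - a·b - b·a + b·b = a² - 2ab + b².
So the two sides agree for all real values of a and b for which both sides are defined.

Conclusion: True.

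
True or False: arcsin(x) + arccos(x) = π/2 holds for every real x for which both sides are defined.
Claim: arcsin(x) + arccos(x) = π/2.
Reasoning: Both sides are defined for -1 ≤ x ≤ 1. Let θ = arcsin(x), so sin θ = x and θ ∈ [-π/2, π/2]. Then cos(π/2 - θ) = sin θ = x and π/2 - θ ∈ [0, π], which is exactly the range of arccos, so arccos(x) = π/2 - θ. Adding: arcsin(x) + arccos(x) = θ + (π/2 - θ) = π/2.
So the two sides agree for every real x for which both sides are defined.

Conclusion: True.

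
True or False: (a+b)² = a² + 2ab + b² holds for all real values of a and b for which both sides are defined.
True.

Claim: (a+b)² = a² + 2ab + b².
Reasoning: Expand: (a+b)² = (a+b)(a+b) = a·a + a·b + b·a + b·b = a² + 2ab + b².
So the two sides agree for all real values of a and b for which both sides are defined.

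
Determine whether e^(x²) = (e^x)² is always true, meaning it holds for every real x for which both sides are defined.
Claim: e^(x²) = (e^x)².
Test a specific point where both sides are defined: x = 3.
LHS = e^(x²) ≈ 8103.0839
RHS = (e^x)² ≈ 403.4288
Since 8103.0839 ≠ 403.4288, the equation fails at this point, so it cannot hold for every real x for which both sides are defined.
(e^x)² = e^(2x), and 2x ≠ x² in general.

Conclusion: No, this is NOT an identity.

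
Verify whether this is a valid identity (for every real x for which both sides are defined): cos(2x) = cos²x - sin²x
Yes, this is an identity.

Claim: cos(2x) = cos²x - sin²x.
Reasoning: Put y = x in the addition formula cos(x+y) = cos(x)cos(y) - sin(x)sin(y): cos(2x) = cos²x - sin²x.
So the two sides agree for every real x for which both sides are defined.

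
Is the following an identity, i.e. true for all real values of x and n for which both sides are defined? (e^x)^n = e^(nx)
Yes, this is an identity.

Claim: (e^x)^n = e^(nx).
Reasoning: e^x is a positive real number, and for a positive base B and real exponent n, B^n = e^(n·ln B). With B = e^x, ln B = x, so (e^x)^n = e^(n·x).
So the two sides agree for all real values of x and n for which both sides are defined.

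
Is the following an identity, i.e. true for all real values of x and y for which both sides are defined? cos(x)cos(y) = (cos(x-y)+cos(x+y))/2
Yes, this is an identity.

Claim: cos(x)cos(y) = (cos(x-y)+cos(x+y))/2.
Reasoning: cos(x-y) = cos(x)cos(y) + sin(x)sin(y) and cos(x+y) = cos(x)cos(y) - sin(x)sin(y). Adding, cos(x-y) + cos(x+y) = 2cos(x)cos(y); divide by 2.
So the two sides agree for all real values of x and y for which both sides are defined.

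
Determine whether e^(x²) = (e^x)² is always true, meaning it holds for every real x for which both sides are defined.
No, this is NOT an identity.

Claim: e^(x²) = (e^x)².
Test a specific point where both sides are defined: x = 1.
LHS = e^(x²) ≈ 2.7183
RHS = (e^x)² ≈ 7.3891
Since 2.7183 ≠ 7.3891, the equation fails at this point, so it cannot hold for every real x for which both sides are defined.
(e^x)² = e^(2x), and 2x ≠ x² in general.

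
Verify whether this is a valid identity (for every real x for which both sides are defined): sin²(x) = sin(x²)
No, this is NOT an identity.

Claim: sin²(x) = sin(x²).
Test a specific point where both sides are defined: x = -π/6.
LHS = sin²(x) ≈ 0.2500
RHS = sin(x²) ≈ 0.2707
Since 0.2500 ≠ 0.2707, the equation fails at this point, so it cannot hold for every real x for which both sides are defined.
sin²(x) means (sin x)², squaring the output; sin(x²) squares the input. These are different functions.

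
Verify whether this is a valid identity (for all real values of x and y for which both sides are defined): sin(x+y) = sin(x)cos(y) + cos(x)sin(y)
Yes, this is an identity.

Claim: sin(x+y) = sin(x)cos(y) + cos(x)sin(y).
Reasoning: By Euler's formula e^(i(x+y)) = e^(ix)·e^(iy) = (cos x + i·sin x)(cos y + i·sin y). The imaginary part of the left side is sin(x+y); the imaginary part of the product is sin(x)cos(y) + cos(x)sin(y).
So the two sides agree for all real values of x and y for which both sides are defined.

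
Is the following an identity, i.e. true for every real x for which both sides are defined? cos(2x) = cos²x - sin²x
Claim: cos(2x) = cos²x - sin²x.
Reasoning: Put y = x in the addition formula cos(x+y) = cos(x)cos(y) - sin(x)sin(y): cos(2x) = cos²x - sin²x.
So the two sides agree for every real x for which both sides are defined.

Conclusion: Yes, this is an identity.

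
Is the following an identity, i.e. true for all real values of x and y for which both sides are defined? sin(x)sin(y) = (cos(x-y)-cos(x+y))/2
Claim: sin(x)sin(y) = (cos(x-y)-cos(x+y))/2.
Reasoning: cos(x-y) = cos(x)cos(y) + sin(x)sin(y) and cos(x+y) = cos(x)cos(y) - sin(x)sin(y). Subtracting, cos(x-y) - cos(x+y) = 2sin(x)sin(y); divide by 2.
So the two sides agree for all real values of x and y for which both sides are defined.

Conclusion: Yes, this is an identity.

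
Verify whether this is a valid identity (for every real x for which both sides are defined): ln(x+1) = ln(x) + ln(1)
No, this is NOT an identity.

Claim: ln(x+1) = ln(x) + ln(1).
Test a specific point where both sides are defined: x = 4.
LHS = ln(x+1) ≈ 1.6094
RHS = ln(x) + ln(1) ≈ 1.3863
Since 1.6094 ≠ 1.3863, the equation fails at this point, so it cannot hold for every real x for which both sides are defined.
ln(1) = 0, so the right side is just ln(x), which differs from ln(x+1).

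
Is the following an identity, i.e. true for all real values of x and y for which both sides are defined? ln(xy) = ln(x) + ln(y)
Claim: ln(xy) = ln(x) + ln(y).
Reasoning: Both sides are simultaneously defined only when x, y > 0. Write x = e^p, y = e^q (p = ln x, q = ln y). Then xy = e^p · e^q = e^(p+q), so ln(xy) = p + q = ln(x) + ln(y).
So the two sides agree for all real values of x and y for which both sides are defined.

Conclusion: Yes, this is an identity.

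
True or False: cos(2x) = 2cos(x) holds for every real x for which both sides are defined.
False.

Claim: cos(2x) = 2cos(x).
Test a specific point where both sides are defined: x = -π/2.
LHS = cos(2x) ≈ -1.0000
RHS = 2cos(x) ≈ 0.0000
Since -1.0000 ≠ 0.0000, the equation fails at this point, so it cannot hold for every real x for which both sides are defined.
The correct double-angle formula is cos(2x) = cos²x - sin²x.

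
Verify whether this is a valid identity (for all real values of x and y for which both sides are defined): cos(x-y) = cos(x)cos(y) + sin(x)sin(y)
Claim: cos(x-y) = cos(x)cos(y) + sin(x)sin(y).
Reasoning: Replace y by -y in cos(x+y) = cos(x)cos(y) - sin(x)sin(y) and use cos(-y) = cos(y), sin(-y) = -sin(y): cos(x-y) = cos(x)cos(y) + sin(x)sin(y).
So the two sides agree for all real values of x and y for which both sides are defined.

Conclusion: Yes, this is an identity.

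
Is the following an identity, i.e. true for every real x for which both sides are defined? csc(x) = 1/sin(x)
Yes, this is an identity.

Claim: csc(x) = 1/sin(x).
Reasoning: csc(x) is by definition the reciprocal of sin(x), wherever sin(x) ≠ 0.
So the two sides agree for every real x for which both sides are defined.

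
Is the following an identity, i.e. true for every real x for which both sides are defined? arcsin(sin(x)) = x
Claim: arcsin(sin(x)) = x.
Test a specific point where both sides are defined: x = π.
LHS = arcsin(sin(x)) ≈ 0.0000
RHS = x ≈ 3.1416
Since 0.0000 ≠ 3.1416, the equation fails at this point, so it cannot hold for every real x for which both sides are defined.
arcsin only returns values in [-π/2, π/2], so arcsin(sin(x)) = x holds only for x in that interval, not for all real x.

Conclusion: No, this is NOT an identity.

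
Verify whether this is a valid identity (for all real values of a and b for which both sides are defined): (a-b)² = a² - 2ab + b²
Yes, this is an identity.

Claim: (a-b)² = a² - 2ab + b².
Reasoning: Expand: (a-b)² = (a-b)(a-b) = a·a - a·b - b·a + b·b = a² - 2ab + b².
So the two sides agree for all real values of a and b for which both sides are defined.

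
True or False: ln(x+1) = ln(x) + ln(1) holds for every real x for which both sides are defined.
False.

Claim: ln(x+1) = ln(x) + ln(1).
Test a specific point where both sides are defined: x = 1/2.
LHS = ln(x+1) ≈ 0.4055
RHS = ln(x) + ln(1) ≈ -0.6931
Since 0.4055 ≠ -0.6931, the equation fails at this point, so it cannot hold for every real x for which both sides are defined.
ln(1) = 0, so the right side is just ln(x), which differs from ln(x+1).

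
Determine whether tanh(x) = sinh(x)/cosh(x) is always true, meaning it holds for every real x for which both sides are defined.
Yes, this is an identity.

Claim: tanh(x) = sinh(x)/cosh(x).
Reasoning: tanh(x) is defined as sinh(x)/cosh(x) = (e^x - e^-x)/(e^x + e^-x); cosh(x) ≥ 1 is never zero, so this holds for every real x.
So the two sides agree for every real x for which both sides are defined.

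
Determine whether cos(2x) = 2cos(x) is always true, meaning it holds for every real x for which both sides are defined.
Claim: cos(2x) = 2cos(x).
Test a specific point where both sides are defined: x = -π/4.
LHS = cos(2x) ≈ 0.0000
RHS = 2cos(x) ≈ 1.4142
Since 0.0000 ≠ 1.4142, the equation fails at this point, so it cannot hold for every real x for which both sides are defined.
The correct double-angle formula is cos(2x) = cos²x - sin²x.

Conclusion: No, this is NOT an identity.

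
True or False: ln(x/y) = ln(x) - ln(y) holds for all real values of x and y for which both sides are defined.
Claim: ln(x/y) = ln(x) - ln(y).
Reasoning: Both sides are simultaneously defined only when x, y > 0. Write x = e^p, y = e^q. Then x/y = e^(p-q), so ln(x/y) = p - q = ln(x) - ln(y).
So the two sides agree for all real values of x and y for which both sides are defined.

Conclusion: True.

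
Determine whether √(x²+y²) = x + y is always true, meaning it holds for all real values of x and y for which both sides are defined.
No, this is NOT an identity.

Claim: √(x²+y²) = x + y.
Test a specific point where both sides are defined: x = 3/2, y = 3.
LHS = √(x²+y²) ≈ 3.3541
RHS = x + y ≈ 4.5000
Since 3.3541 ≠ 4.5000, the equation fails at this point, so it cannot hold for all real values of x and y for which both sides are defined.
(x+y)² = x² + 2xy + y², not x² + y², so the square root does not split this way.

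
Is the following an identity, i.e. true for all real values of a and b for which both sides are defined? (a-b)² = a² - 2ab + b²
Yes, this is an identity.

Claim: (a-b)² = a² - 2ab + b².
Reasoning: Expand: (a-b)² = (a-b)(a-b) = a·a - a·b - b·a + b·b = a² - 2ab + b².
So the two sides agree for all real values of a and b for which both sides are defined.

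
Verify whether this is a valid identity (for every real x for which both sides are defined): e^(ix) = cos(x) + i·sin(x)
Claim: e^(ix) = cos(x) + i·sin(x).
Reasoning: Euler's formula. Expand e^(ix) = Σ (ix)^k / k!. Since i² = -1, the even-k terms are Σ (-1)^m x^(2m)/(2m)! = cos(x) and the odd-k terms are i · Σ (-1)^m x^(2m+1)/(2m+1)! = i·sin(x).
So the two sides agree for every real x for which both sides are defined.

Conclusion: Yes, this is an identity.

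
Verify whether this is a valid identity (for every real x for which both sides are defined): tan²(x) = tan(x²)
Claim: tan²(x) = tan(x²).
Test a specific point where both sides are defined: x = π.
LHS = tan²(x) ≈ 0.0000
RHS = tan(x²) ≈ 0.4767
Since 0.0000 ≠ 0.4767, the equation fails at this point, so it cannot hold for every real x for which both sides are defined.
tan²(x) means (tan x)², squaring the output; tan(x²) squares the input. These are different functions.

Conclusion: No, this is NOT an identity.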